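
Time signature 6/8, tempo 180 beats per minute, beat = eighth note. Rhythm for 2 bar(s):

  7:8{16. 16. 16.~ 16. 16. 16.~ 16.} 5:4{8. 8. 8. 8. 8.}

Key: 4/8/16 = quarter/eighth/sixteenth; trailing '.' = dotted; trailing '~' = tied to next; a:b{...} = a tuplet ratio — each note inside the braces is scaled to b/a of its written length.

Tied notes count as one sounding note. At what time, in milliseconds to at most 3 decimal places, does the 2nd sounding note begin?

note 2 onset = 6/7b = 285.714ms

1. 0.0ms @ 0 + 285.714ms (6/7)
2. 285.714ms @ 6/7 + 285.714ms (6/7)
3. 571.429ms @ 12/7 + 571.429ms (12/7)
4. 1142.857ms @ 24/7 + 285.714ms (6/7)
5. 1428.571ms @ 30/7 + 571.429ms (12/7)
6. 2000.0ms @ 6 + 400.0ms (6/5)
7. 2400.0ms @ 36/5 + 400.0ms (6/5)
8. 2800.0ms @ 42/5 + 400.0ms (6/5)
9. 3200.0ms @ 48/5 + 400.0ms (6/5)
10. 3600.0ms @ 54/5 + 400.0ms (6/5)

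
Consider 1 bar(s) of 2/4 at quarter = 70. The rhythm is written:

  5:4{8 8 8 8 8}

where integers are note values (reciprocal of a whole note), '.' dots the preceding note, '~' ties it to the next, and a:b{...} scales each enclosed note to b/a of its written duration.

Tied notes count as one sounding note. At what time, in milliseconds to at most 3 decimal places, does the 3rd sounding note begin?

1. 0.0ms @ 0 + 342.857ms (2/5)
2. 342.857ms @ 2/5 + 342.857ms (2/5)
3. 685.714ms @ 4/5 + 342.857ms (2/5)
4. 1028.571ms @ 6/5 + 342.857ms (2/5)
5. 1371.429ms @ 8/5 + 342.857ms (2/5)

note 3 onset = 4/5b = 685.714ms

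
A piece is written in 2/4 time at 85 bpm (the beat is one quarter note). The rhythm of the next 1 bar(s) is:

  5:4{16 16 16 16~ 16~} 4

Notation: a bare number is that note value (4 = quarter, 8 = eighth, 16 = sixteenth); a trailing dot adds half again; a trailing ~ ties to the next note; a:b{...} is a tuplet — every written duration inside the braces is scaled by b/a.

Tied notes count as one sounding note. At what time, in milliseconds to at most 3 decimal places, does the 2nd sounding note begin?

note 2 onset = 1/5b = 141.176ms

1. 0.0ms @ 0 + 141.176ms (1/5)
2. 141.176ms @ 1/5 + 141.176ms (1/5)
3. 282.353ms @ 2/5 + 141.176ms (1/5)
4. 423.529ms @ 3/5 + 988.235ms (7/5)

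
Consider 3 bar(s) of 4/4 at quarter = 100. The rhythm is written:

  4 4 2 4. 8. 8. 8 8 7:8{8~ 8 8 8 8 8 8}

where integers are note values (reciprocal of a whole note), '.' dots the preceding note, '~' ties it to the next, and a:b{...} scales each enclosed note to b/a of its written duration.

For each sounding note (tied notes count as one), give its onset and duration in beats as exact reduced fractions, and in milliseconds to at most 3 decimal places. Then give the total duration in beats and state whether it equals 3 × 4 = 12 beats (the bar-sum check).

1) 0.0ms=0b +600.0ms=1b
2) 600.0ms=1b +600.0ms=1b
3) 1200.0ms=2b +1200.0ms=2b
4) 2400.0ms=4b +900.0ms=3/2b
5) 3300.0ms=11/2b +450.0ms=3/4b
6) 3750.0ms=25/4b +450.0ms=3/4b
7) 4200.0ms=7b +300.0ms=1/2b
8) 4500.0ms=15/2b +300.0ms=1/2b
9) 4800.0ms=8b +685.714ms=8/7b
10) 5485.714ms=64/7b +342.857ms=4/7b
11) 5828.571ms=68/7b +342.857ms=4/7b
12) 6171.429ms=72/7b +342.857ms=4/7b
13) 6514.286ms=76/7b +342.857ms=4/7b
14) 6857.143ms=80/7b +342.857ms=4/7b
Σ=12b of 12 (100bpm 4/4) — PASS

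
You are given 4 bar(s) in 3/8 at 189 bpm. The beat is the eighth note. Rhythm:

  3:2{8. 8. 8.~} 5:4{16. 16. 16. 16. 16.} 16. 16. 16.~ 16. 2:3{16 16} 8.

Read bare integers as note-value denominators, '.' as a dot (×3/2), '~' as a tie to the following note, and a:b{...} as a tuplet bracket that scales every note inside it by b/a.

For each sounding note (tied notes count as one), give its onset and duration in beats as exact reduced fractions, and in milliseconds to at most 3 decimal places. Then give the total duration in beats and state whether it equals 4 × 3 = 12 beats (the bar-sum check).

1) 0.0ms=0b +317.46ms=1b
2) 317.46ms=1b +317.46ms=1b
3) 634.921ms=2b +507.937ms=8/5b
4) 1142.857ms=18/5b +190.476ms=3/5b
5) 1333.333ms=21/5b +190.476ms=3/5b
6) 1523.81ms=24/5b +190.476ms=3/5b
7) 1714.286ms=27/5b +190.476ms=3/5b
8) 1904.762ms=6b +238.095ms=3/4b
9) 2142.857ms=27/4b +238.095ms=3/4b
10) 2380.952ms=15/2b +476.19ms=3/2b
11) 2857.143ms=9b +238.095ms=3/4b
12) 3095.238ms=39/4b +238.095ms=3/4b
13) 3333.333ms=21/2b +476.19ms=3/2b
Σ=12b of 12 (189bpm 3/8) — PASS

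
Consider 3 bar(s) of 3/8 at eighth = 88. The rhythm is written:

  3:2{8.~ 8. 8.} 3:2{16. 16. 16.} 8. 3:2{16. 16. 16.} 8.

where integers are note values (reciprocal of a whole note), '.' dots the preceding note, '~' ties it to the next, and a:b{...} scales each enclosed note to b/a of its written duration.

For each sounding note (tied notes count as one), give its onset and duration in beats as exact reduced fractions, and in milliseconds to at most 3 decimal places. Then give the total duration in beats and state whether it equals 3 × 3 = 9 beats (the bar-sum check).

1) 0.0ms=0b +1363.636ms=2b
2) 1363.636ms=2b +681.818ms=1b
3) 2045.455ms=3b +340.909ms=1/2b
4) 2386.364ms=7/2b +340.909ms=1/2b
5) 2727.273ms=4b +340.909ms=1/2b
6) 3068.182ms=9/2b +1022.727ms=3/2b
7) 4090.909ms=6b +340.909ms=1/2b
8) 4431.818ms=13/2b +340.909ms=1/2b
9) 4772.727ms=7b +340.909ms=1/2b
10) 5113.636ms=15/2b +1022.727ms=3/2b
Σ=9b of 9 (88bpm 3/8) — PASS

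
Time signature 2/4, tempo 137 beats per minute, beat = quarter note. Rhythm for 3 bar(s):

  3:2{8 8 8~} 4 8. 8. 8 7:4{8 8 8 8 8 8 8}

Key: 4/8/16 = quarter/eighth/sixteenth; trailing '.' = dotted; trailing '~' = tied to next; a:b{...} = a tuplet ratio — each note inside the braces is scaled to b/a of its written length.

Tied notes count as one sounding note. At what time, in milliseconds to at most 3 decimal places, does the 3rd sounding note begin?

note 3 onset = 2/3b = 291.971ms

1. 0.0ms @ 0 + 145.985ms (1/3)
2. 145.985ms @ 1/3 + 145.985ms (1/3)
3. 291.971ms @ 2/3 + 583.942ms (4/3)
4. 875.912ms @ 2 + 328.467ms (3/4)
5. 1204.38ms @ 11/4 + 328.467ms (3/4)
6. 1532.847ms @ 7/2 + 218.978ms (1/2)
7. 1751.825ms @ 4 + 125.13ms (2/7)
8. 1876.955ms @ 30/7 + 125.13ms (2/7)
9. 2002.086ms @ 32/7 + 125.13ms (2/7)
10. 2127.216ms @ 34/7 + 125.13ms (2/7)
11. 2252.346ms @ 36/7 + 125.13ms (2/7)
12. 2377.477ms @ 38/7 + 125.13ms (2/7)
13. 2502.607ms @ 40/7 + 125.13ms (2/7)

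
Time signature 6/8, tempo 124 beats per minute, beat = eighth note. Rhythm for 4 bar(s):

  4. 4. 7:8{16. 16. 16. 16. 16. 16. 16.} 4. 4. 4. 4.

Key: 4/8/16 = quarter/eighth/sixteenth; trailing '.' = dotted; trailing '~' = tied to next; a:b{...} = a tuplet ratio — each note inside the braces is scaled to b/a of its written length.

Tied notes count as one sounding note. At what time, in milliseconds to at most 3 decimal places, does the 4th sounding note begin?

1. 0.0ms @ 0 + 1451.613ms (3)
2. 1451.613ms @ 3 + 1451.613ms (3)
3. 2903.226ms @ 6 + 414.747ms (6/7)
4. 3317.972ms @ 48/7 + 414.747ms (6/7)
5. 3732.719ms @ 54/7 + 414.747ms (6/7)
6. 4147.465ms @ 60/7 + 414.747ms (6/7)
7. 4562.212ms @ 66/7 + 414.747ms (6/7)
8. 4976.959ms @ 72/7 + 414.747ms (6/7)
9. 5391.705ms @ 78/7 + 414.747ms (6/7)
10. 5806.452ms @ 12 + 1451.613ms (3)
11. 7258.065ms @ 15 + 1451.613ms (3)
12. 8709.677ms @ 18 + 1451.613ms (3)
13. 10161.29ms @ 21 + 1451.613ms (3)

note 4 onset = 48/7b = 3317.972ms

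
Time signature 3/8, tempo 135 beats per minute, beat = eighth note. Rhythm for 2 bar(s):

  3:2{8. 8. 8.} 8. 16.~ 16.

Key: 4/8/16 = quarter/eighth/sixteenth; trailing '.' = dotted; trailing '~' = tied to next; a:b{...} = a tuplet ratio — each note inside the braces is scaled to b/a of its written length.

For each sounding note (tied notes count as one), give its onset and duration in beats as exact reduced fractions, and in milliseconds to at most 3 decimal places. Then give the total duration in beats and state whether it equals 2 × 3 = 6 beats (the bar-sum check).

1) 0.0ms=0b +444.444ms=1b
2) 444.444ms=1b +444.444ms=1b
3) 888.889ms=2b +444.444ms=1b
4) 1333.333ms=3b +666.667ms=3/2b
5) 2000.0ms=9/2b +666.667ms=3/2b
Σ=6b of 6 (135bpm 3/8) — PASS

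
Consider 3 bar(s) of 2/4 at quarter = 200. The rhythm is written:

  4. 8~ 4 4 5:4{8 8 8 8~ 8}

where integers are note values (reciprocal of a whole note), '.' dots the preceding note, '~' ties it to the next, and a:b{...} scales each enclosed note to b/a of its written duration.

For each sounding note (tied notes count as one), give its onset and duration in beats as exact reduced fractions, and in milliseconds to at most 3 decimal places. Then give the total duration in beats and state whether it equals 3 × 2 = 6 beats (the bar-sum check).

1) 0.0ms=0b +450.0ms=3/2b
2) 450.0ms=3/2b +450.0ms=3/2b
3) 900.0ms=3b +300.0ms=1b
4) 1200.0ms=4b +120.0ms=2/5b
5) 1320.0ms=22/5b +120.0ms=2/5b
6) 1440.0ms=24/5b +120.0ms=2/5b
7) 1560.0ms=26/5b +240.0ms=4/5b
Σ=6b of 6 (200bpm 2/4) — PASS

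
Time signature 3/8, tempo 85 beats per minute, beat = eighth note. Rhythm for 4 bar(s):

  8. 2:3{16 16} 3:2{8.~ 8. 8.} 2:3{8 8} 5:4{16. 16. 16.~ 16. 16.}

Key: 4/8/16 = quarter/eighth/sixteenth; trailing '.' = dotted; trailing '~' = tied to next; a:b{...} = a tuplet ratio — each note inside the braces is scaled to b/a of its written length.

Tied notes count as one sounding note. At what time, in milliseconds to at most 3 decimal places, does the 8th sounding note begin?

1. 0.0ms @ 0 + 1058.824ms (3/2)
2. 1058.824ms @ 3/2 + 529.412ms (3/4)
3. 1588.235ms @ 9/4 + 529.412ms (3/4)
4. 2117.647ms @ 3 + 1411.765ms (2)
5. 3529.412ms @ 5 + 705.882ms (1)
6. 4235.294ms @ 6 + 1058.824ms (3/2)
7. 5294.118ms @ 15/2 + 1058.824ms (3/2)
8. 6352.941ms @ 9 + 423.529ms (3/5)
9. 6776.471ms @ 48/5 + 423.529ms (3/5)
10. 7200.0ms @ 51/5 + 847.059ms (6/5)
11. 8047.059ms @ 57/5 + 423.529ms (3/5)

note 8 onset = 9b = 6352.941ms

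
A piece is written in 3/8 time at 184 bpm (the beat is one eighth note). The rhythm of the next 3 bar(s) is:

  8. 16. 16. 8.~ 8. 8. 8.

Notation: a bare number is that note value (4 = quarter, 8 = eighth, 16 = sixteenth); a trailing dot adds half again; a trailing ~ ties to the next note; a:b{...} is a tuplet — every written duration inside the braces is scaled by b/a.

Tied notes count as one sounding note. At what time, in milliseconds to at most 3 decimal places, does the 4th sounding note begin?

1. 0.0ms @ 0 + 489.13ms (3/2)
2. 489.13ms @ 3/2 + 244.565ms (3/4)
3. 733.696ms @ 9/4 + 244.565ms (3/4)
4. 978.261ms @ 3 + 978.261ms (3)
5. 1956.522ms @ 6 + 489.13ms (3/2)
6. 2445.652ms @ 15/2 + 489.13ms (3/2)

note 4 onset = 3b = 978.261ms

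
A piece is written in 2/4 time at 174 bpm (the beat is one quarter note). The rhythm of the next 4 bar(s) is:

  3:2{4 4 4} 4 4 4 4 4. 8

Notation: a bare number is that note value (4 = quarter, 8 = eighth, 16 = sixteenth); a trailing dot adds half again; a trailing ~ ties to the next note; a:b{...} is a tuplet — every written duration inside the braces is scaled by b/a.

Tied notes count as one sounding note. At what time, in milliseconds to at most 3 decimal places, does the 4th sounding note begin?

1. 0.0ms @ 0 + 229.885ms (2/3)
2. 229.885ms @ 2/3 + 229.885ms (2/3)
3. 459.77ms @ 4/3 + 229.885ms (2/3)
4. 689.655ms @ 2 + 344.828ms (1)
5. 1034.483ms @ 3 + 344.828ms (1)
6. 1379.31ms @ 4 + 344.828ms (1)
7. 1724.138ms @ 5 + 344.828ms (1)
8. 2068.966ms @ 6 + 517.241ms (3/2)
9. 2586.207ms @ 15/2 + 172.414ms (1/2)

note 4 onset = 2b = 689.655ms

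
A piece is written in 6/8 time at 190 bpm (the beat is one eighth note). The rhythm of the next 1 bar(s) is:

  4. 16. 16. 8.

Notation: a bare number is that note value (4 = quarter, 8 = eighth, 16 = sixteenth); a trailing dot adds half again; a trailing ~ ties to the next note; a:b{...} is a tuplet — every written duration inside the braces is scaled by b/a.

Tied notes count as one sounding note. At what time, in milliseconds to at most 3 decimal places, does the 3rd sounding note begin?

note 3 onset = 15/4b = 1184.211ms

1. 0.0ms @ 0 + 947.368ms (3)
2. 947.368ms @ 3 + 236.842ms (3/4)
3. 1184.211ms @ 15/4 + 236.842ms (3/4)
4. 1421.053ms @ 9/2 + 473.684ms (3/2)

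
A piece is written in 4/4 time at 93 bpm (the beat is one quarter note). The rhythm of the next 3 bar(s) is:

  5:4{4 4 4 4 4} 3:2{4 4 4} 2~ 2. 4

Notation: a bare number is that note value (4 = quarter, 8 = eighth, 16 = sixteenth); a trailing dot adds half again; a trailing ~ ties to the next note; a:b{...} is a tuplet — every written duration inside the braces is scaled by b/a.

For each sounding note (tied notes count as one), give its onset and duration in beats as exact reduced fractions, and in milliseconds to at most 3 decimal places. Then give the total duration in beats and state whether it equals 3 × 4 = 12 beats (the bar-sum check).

1) 0.0ms=0b +516.129ms=4/5b
2) 516.129ms=4/5b +516.129ms=4/5b
3) 1032.258ms=8/5b +516.129ms=4/5b
4) 1548.387ms=12/5b +516.129ms=4/5b
5) 2064.516ms=16/5b +516.129ms=4/5b
6) 2580.645ms=4b +430.108ms=2/3b
7) 3010.753ms=14/3b +430.108ms=2/3b
8) 3440.86ms=16/3b +430.108ms=2/3b
9) 3870.968ms=6b +3225.806ms=5b
10) 7096.774ms=11b +645.161ms=1b
Σ=12b of 12 (93bpm 4/4) — PASS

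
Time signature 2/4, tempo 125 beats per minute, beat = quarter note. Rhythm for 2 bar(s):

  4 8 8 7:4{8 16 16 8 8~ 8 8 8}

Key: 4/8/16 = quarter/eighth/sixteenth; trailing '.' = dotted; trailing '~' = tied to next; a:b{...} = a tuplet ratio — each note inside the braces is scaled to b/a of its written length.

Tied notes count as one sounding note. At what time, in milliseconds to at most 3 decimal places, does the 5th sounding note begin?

note 5 onset = 16/7b = 1097.143ms

1. 0.0ms @ 0 + 480.0ms (1)
2. 480.0ms @ 1 + 240.0ms (1/2)
3. 720.0ms @ 3/2 + 240.0ms (1/2)
4. 960.0ms @ 2 + 137.143ms (2/7)
5. 1097.143ms @ 16/7 + 68.571ms (1/7)
6. 1165.714ms @ 17/7 + 68.571ms (1/7)
7. 1234.286ms @ 18/7 + 137.143ms (2/7)
8. 1371.429ms @ 20/7 + 274.286ms (4/7)
9. 1645.714ms @ 24/7 + 137.143ms (2/7)
10. 1782.857ms @ 26/7 + 137.143ms (2/7)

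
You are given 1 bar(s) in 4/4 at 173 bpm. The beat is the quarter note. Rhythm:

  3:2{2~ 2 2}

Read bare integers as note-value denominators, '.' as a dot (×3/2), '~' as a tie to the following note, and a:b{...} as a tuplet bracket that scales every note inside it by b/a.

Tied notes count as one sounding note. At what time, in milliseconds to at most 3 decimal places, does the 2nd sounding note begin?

1. 0.0ms @ 0 + 924.855ms (8/3)
2. 924.855ms @ 8/3 + 462.428ms (4/3)

note 2 onset = 8/3b = 924.855ms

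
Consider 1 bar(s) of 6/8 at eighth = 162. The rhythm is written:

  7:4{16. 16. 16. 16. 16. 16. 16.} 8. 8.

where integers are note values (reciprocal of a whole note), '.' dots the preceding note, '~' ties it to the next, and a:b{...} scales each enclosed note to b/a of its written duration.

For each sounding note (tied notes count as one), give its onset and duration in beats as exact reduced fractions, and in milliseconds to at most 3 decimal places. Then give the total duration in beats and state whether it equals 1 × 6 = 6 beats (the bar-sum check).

1) 0.0ms=0b +158.73ms=3/7b
2) 158.73ms=3/7b +158.73ms=3/7b
3) 317.46ms=6/7b +158.73ms=3/7b
4) 476.19ms=9/7b +158.73ms=3/7b
5) 634.921ms=12/7b +158.73ms=3/7b
6) 793.651ms=15/7b +158.73ms=3/7b
7) 952.381ms=18/7b +158.73ms=3/7b
8) 1111.111ms=3b +555.556ms=3/2b
9) 1666.667ms=9/2b +555.556ms=3/2b
Σ=6b of 6 (162bpm 6/8) — PASS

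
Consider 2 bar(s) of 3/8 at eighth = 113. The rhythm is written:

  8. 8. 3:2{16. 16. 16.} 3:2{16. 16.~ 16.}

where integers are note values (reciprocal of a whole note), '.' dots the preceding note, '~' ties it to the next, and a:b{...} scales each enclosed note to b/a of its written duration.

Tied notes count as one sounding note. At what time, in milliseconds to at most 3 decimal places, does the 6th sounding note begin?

1. 0.0ms @ 0 + 796.46ms (3/2)
2. 796.46ms @ 3/2 + 796.46ms (3/2)
3. 1592.92ms @ 3 + 265.487ms (1/2)
4. 1858.407ms @ 7/2 + 265.487ms (1/2)
5. 2123.894ms @ 4 + 265.487ms (1/2)
6. 2389.381ms @ 9/2 + 265.487ms (1/2)
7. 2654.867ms @ 5 + 530.973ms (1)

note 6 onset = 9/2b = 2389.381ms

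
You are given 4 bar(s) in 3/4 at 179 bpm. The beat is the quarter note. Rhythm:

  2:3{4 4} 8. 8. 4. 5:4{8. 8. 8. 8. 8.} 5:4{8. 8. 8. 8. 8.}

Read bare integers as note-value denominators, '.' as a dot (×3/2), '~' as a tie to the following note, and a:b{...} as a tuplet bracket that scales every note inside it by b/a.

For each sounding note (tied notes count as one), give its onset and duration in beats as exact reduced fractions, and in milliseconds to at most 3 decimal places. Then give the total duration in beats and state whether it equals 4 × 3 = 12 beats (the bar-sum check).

1) 0.0ms=0b +502.793ms=3/2b
2) 502.793ms=3/2b +502.793ms=3/2b
3) 1005.587ms=3b +251.397ms=3/4b
4) 1256.983ms=15/4b +251.397ms=3/4b
5) 1508.38ms=9/2b +502.793ms=3/2b
6) 2011.173ms=6b +201.117ms=3/5b
7) 2212.291ms=33/5b +201.117ms=3/5b
8) 2413.408ms=36/5b +201.117ms=3/5b
9) 2614.525ms=39/5b +201.117ms=3/5b
10) 2815.642ms=42/5b +201.117ms=3/5b
11) 3016.76ms=9b +201.117ms=3/5b
12) 3217.877ms=48/5b +201.117ms=3/5b
13) 3418.994ms=51/5b +201.117ms=3/5b
14) 3620.112ms=54/5b +201.117ms=3/5b
15) 3821.229ms=57/5b +201.117ms=3/5b
Σ=12b of 12 (179bpm 3/4) — PASS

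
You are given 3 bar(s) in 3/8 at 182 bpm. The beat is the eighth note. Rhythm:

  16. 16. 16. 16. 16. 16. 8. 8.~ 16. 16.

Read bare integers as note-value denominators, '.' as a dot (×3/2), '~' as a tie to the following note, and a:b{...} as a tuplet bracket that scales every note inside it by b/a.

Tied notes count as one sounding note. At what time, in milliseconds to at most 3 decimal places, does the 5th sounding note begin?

1. 0.0ms @ 0 + 247.253ms (3/4)
2. 247.253ms @ 3/4 + 247.253ms (3/4)
3. 494.505ms @ 3/2 + 247.253ms (3/4)
4. 741.758ms @ 9/4 + 247.253ms (3/4)
5. 989.011ms @ 3 + 247.253ms (3/4)
6. 1236.264ms @ 15/4 + 247.253ms (3/4)
7. 1483.516ms @ 9/2 + 494.505ms (3/2)
8. 1978.022ms @ 6 + 741.758ms (9/4)
9. 2719.78ms @ 33/4 + 247.253ms (3/4)

note 5 onset = 3b = 989.011ms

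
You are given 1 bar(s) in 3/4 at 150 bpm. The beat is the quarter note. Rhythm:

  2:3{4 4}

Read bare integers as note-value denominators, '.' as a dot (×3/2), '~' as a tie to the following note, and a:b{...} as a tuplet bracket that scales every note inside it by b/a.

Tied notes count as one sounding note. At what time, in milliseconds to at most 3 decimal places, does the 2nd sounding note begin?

note 2 onset = 3/2b = 600.0ms

1. 0.0ms @ 0 + 600.0ms (3/2)
2. 600.0ms @ 3/2 + 600.0ms (3/2)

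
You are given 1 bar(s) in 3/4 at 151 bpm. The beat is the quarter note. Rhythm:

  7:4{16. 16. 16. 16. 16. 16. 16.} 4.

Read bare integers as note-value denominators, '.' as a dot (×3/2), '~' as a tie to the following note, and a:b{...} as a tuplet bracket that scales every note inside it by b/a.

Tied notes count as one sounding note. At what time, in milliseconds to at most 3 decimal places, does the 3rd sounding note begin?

1. 0.0ms @ 0 + 85.147ms (3/14)
2. 85.147ms @ 3/14 + 85.147ms (3/14)
3. 170.293ms @ 3/7 + 85.147ms (3/14)
4. 255.44ms @ 9/14 + 85.147ms (3/14)
5. 340.587ms @ 6/7 + 85.147ms (3/14)
6. 425.733ms @ 15/14 + 85.147ms (3/14)
7. 510.88ms @ 9/7 + 85.147ms (3/14)
8. 596.026ms @ 3/2 + 596.026ms (3/2)

note 3 onset = 3/7b = 170.293ms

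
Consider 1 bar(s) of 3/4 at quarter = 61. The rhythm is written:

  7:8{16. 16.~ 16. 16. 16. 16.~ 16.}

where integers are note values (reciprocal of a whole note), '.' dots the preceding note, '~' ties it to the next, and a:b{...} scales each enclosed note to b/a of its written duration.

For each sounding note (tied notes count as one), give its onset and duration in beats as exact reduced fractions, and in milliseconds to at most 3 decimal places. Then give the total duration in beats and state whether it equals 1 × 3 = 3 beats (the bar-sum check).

1) 0.0ms=0b +421.546ms=3/7b
2) 421.546ms=3/7b +843.091ms=6/7b
3) 1264.637ms=9/7b +421.546ms=3/7b
4) 1686.183ms=12/7b +421.546ms=3/7b
5) 2107.728ms=15/7b +843.091ms=6/7b
Σ=3b of 3 (61bpm 3/4) — PASS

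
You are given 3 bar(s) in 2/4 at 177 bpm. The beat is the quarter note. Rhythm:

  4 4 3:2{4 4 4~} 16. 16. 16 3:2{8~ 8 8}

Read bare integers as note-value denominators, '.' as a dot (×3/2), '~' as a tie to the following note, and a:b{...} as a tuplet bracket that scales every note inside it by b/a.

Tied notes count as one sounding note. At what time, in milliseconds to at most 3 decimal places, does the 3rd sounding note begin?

1. 0.0ms @ 0 + 338.983ms (1)
2. 338.983ms @ 1 + 338.983ms (1)
3. 677.966ms @ 2 + 225.989ms (2/3)
4. 903.955ms @ 8/3 + 225.989ms (2/3)
5. 1129.944ms @ 10/3 + 353.107ms (25/24)
6. 1483.051ms @ 35/8 + 127.119ms (3/8)
7. 1610.169ms @ 19/4 + 84.746ms (1/4)
8. 1694.915ms @ 5 + 225.989ms (2/3)
9. 1920.904ms @ 17/3 + 112.994ms (1/3)

note 3 onset = 2b = 677.966ms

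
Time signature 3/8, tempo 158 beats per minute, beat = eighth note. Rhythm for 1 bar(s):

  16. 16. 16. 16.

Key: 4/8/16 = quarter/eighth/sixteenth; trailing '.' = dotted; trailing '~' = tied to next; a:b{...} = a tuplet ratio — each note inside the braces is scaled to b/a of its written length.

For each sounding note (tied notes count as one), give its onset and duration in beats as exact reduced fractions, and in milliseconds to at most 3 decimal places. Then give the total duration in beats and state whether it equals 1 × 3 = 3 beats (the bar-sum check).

1) 0.0ms=0b +284.81ms=3/4b
2) 284.81ms=3/4b +284.81ms=3/4b
3) 569.62ms=3/2b +284.81ms=3/4b
4) 854.43ms=9/4b +284.81ms=3/4b
Σ=3b of 3 (158bpm 3/8) — PASS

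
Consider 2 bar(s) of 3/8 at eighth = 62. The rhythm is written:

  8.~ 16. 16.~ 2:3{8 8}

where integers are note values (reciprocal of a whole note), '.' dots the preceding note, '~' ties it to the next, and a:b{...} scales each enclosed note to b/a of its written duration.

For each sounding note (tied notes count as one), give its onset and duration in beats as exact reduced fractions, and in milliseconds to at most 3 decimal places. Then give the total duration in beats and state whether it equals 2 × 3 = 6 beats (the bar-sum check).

1) 0.0ms=0b +2177.419ms=9/4b
2) 2177.419ms=9/4b +2177.419ms=9/4b
3) 4354.839ms=9/2b +1451.613ms=3/2b
Σ=6b of 6 (62bpm 3/8) — PASS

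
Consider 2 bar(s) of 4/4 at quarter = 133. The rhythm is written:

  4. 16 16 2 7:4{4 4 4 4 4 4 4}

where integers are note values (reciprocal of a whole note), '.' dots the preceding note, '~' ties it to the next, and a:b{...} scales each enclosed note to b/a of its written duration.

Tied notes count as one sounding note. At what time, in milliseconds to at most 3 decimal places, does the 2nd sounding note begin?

1. 0.0ms @ 0 + 676.692ms (3/2)
2. 676.692ms @ 3/2 + 112.782ms (1/4)
3. 789.474ms @ 7/4 + 112.782ms (1/4)
4. 902.256ms @ 2 + 902.256ms (2)
5. 1804.511ms @ 4 + 257.787ms (4/7)
6. 2062.299ms @ 32/7 + 257.787ms (4/7)
7. 2320.086ms @ 36/7 + 257.787ms (4/7)
8. 2577.873ms @ 40/7 + 257.787ms (4/7)
9. 2835.661ms @ 44/7 + 257.787ms (4/7)
10. 3093.448ms @ 48/7 + 257.787ms (4/7)
11. 3351.235ms @ 52/7 + 257.787ms (4/7)

note 2 onset = 3/2b = 676.692ms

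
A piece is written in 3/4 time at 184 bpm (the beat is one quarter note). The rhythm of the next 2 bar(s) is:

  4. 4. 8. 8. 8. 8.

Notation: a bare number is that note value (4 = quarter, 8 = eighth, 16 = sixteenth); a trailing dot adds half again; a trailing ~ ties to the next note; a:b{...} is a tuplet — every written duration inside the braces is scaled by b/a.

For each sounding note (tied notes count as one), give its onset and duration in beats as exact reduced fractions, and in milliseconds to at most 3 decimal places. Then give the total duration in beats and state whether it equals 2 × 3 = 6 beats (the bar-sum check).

1) 0.0ms=0b +489.13ms=3/2b
2) 489.13ms=3/2b +489.13ms=3/2b
3) 978.261ms=3b +244.565ms=3/4b
4) 1222.826ms=15/4b +244.565ms=3/4b
5) 1467.391ms=9/2b +244.565ms=3/4b
6) 1711.957ms=21/4b +244.565ms=3/4b
Σ=6b of 6 (184bpm 3/4) — PASS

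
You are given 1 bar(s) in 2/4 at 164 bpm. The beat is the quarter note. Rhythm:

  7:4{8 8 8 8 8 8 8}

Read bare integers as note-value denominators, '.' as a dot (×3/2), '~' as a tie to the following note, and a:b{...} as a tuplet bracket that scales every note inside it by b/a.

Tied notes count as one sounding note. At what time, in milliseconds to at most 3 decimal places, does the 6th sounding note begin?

1. 0.0ms @ 0 + 104.53ms (2/7)
2. 104.53ms @ 2/7 + 104.53ms (2/7)
3. 209.059ms @ 4/7 + 104.53ms (2/7)
4. 313.589ms @ 6/7 + 104.53ms (2/7)
5. 418.118ms @ 8/7 + 104.53ms (2/7)
6. 522.648ms @ 10/7 + 104.53ms (2/7)
7. 627.178ms @ 12/7 + 104.53ms (2/7)

note 6 onset = 10/7b = 522.648ms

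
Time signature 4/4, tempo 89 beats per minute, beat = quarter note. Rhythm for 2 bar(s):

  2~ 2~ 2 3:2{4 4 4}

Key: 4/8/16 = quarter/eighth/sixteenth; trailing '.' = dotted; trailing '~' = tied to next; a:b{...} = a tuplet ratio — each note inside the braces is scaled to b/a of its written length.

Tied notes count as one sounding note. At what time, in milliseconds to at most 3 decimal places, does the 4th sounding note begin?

1. 0.0ms @ 0 + 4044.944ms (6)
2. 4044.944ms @ 6 + 449.438ms (2/3)
3. 4494.382ms @ 20/3 + 449.438ms (2/3)
4. 4943.82ms @ 22/3 + 449.438ms (2/3)

note 4 onset = 22/3b = 4943.82ms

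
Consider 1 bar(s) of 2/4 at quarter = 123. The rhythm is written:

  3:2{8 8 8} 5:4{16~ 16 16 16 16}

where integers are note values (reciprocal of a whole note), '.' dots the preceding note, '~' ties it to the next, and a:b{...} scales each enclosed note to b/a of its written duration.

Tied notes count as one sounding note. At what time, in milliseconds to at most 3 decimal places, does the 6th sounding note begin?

note 6 onset = 8/5b = 780.488ms

1. 0.0ms @ 0 + 162.602ms (1/3)
2. 162.602ms @ 1/3 + 162.602ms (1/3)
3. 325.203ms @ 2/3 + 162.602ms (1/3)
4. 487.805ms @ 1 + 195.122ms (2/5)
5. 682.927ms @ 7/5 + 97.561ms (1/5)
6. 780.488ms @ 8/5 + 97.561ms (1/5)
7. 878.049ms @ 9/5 + 97.561ms (1/5)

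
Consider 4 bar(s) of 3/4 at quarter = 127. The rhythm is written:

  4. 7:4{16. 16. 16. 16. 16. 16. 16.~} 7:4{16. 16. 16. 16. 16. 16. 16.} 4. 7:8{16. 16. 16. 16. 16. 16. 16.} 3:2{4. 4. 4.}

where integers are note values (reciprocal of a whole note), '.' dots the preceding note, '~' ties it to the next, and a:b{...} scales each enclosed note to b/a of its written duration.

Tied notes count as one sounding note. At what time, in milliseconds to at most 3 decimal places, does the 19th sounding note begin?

1. 0.0ms @ 0 + 708.661ms (3/2)
2. 708.661ms @ 3/2 + 101.237ms (3/14)
3. 809.899ms @ 12/7 + 101.237ms (3/14)
4. 911.136ms @ 27/14 + 101.237ms (3/14)
5. 1012.373ms @ 15/7 + 101.237ms (3/14)
6. 1113.611ms @ 33/14 + 101.237ms (3/14)
7. 1214.848ms @ 18/7 + 101.237ms (3/14)
8. 1316.085ms @ 39/14 + 202.475ms (3/7)
9. 1518.56ms @ 45/14 + 101.237ms (3/14)
10. 1619.798ms @ 24/7 + 101.237ms (3/14)
11. 1721.035ms @ 51/14 + 101.237ms (3/14)
12. 1822.272ms @ 27/7 + 101.237ms (3/14)
13. 1923.51ms @ 57/14 + 101.237ms (3/14)
14. 2024.747ms @ 30/7 + 101.237ms (3/14)
15. 2125.984ms @ 9/2 + 708.661ms (3/2)
16. 2834.646ms @ 6 + 202.475ms (3/7)
17. 3037.12ms @ 45/7 + 202.475ms (3/7)
18. 3239.595ms @ 48/7 + 202.475ms (3/7)
19. 3442.07ms @ 51/7 + 202.475ms (3/7)
20. 3644.544ms @ 54/7 + 202.475ms (3/7)
21. 3847.019ms @ 57/7 + 202.475ms (3/7)
22. 4049.494ms @ 60/7 + 202.475ms (3/7)
23. 4251.969ms @ 9 + 472.441ms (1)
24. 4724.409ms @ 10 + 472.441ms (1)
25. 5196.85ms @ 11 + 472.441ms (1)

note 19 onset = 51/7b = 3442.07ms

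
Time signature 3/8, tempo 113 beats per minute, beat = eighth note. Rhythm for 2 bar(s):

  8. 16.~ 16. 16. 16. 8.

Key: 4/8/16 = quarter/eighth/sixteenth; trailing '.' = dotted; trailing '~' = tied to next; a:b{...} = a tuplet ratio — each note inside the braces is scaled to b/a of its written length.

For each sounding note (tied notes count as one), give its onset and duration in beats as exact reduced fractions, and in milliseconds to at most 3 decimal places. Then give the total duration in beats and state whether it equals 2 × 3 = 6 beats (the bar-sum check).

1) 0.0ms=0b +796.46ms=3/2b
2) 796.46ms=3/2b +796.46ms=3/2b
3) 1592.92ms=3b +398.23ms=3/4b
4) 1991.15ms=15/4b +398.23ms=3/4b
5) 2389.381ms=9/2b +796.46ms=3/2b
Σ=6b of 6 (113bpm 3/8) — PASS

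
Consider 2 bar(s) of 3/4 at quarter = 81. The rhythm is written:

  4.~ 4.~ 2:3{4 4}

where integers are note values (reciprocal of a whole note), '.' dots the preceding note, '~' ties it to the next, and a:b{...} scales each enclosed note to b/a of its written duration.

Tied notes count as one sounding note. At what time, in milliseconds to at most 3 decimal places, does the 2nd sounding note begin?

note 2 onset = 9/2b = 3333.333ms

1. 0.0ms @ 0 + 3333.333ms (9/2)
2. 3333.333ms @ 9/2 + 1111.111ms (3/2)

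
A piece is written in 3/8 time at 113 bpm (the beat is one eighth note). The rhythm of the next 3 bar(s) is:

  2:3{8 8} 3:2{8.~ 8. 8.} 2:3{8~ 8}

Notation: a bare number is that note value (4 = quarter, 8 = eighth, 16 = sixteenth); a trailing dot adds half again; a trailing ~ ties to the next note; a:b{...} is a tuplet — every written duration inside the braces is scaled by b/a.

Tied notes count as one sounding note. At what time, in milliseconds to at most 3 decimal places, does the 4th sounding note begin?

1. 0.0ms @ 0 + 796.46ms (3/2)
2. 796.46ms @ 3/2 + 796.46ms (3/2)
3. 1592.92ms @ 3 + 1061.947ms (2)
4. 2654.867ms @ 5 + 530.973ms (1)
5. 3185.841ms @ 6 + 1592.92ms (3)

note 4 onset = 5b = 2654.867ms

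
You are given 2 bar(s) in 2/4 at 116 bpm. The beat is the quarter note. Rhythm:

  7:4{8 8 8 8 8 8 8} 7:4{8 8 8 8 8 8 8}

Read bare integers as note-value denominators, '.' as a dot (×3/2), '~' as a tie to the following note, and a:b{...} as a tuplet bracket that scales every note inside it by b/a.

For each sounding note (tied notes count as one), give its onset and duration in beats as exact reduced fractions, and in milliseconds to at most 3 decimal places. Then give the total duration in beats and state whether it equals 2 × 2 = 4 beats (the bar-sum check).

1) 0.0ms=0b +147.783ms=2/7b
2) 147.783ms=2/7b +147.783ms=2/7b
3) 295.567ms=4/7b +147.783ms=2/7b
4) 443.35ms=6/7b +147.783ms=2/7b
5) 591.133ms=8/7b +147.783ms=2/7b
6) 738.916ms=10/7b +147.783ms=2/7b
7) 886.7ms=12/7b +147.783ms=2/7b
8) 1034.483ms=2b +147.783ms=2/7b
9) 1182.266ms=16/7b +147.783ms=2/7b
10) 1330.049ms=18/7b +147.783ms=2/7b
11) 1477.833ms=20/7b +147.783ms=2/7b
12) 1625.616ms=22/7b +147.783ms=2/7b
13) 1773.399ms=24/7b +147.783ms=2/7b
14) 1921.182ms=26/7b +147.783ms=2/7b
Σ=4b of 4 (116bpm 2/4) — PASS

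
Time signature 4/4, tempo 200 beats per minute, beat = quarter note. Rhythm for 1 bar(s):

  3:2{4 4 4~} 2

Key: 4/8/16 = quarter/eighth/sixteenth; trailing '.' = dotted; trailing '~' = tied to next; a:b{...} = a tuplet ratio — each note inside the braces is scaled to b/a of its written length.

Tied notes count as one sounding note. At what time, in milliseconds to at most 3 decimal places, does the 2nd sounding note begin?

note 2 onset = 2/3b = 200.0ms

1. 0.0ms @ 0 + 200.0ms (2/3)
2. 200.0ms @ 2/3 + 200.0ms (2/3)
3. 400.0ms @ 4/3 + 800.0ms (8/3)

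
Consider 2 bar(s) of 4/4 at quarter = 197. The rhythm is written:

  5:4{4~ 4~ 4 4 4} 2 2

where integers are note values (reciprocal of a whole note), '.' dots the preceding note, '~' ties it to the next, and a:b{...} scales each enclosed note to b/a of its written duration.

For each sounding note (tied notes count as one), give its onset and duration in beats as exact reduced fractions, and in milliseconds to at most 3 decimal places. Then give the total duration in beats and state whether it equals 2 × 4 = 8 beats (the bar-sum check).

1) 0.0ms=0b +730.964ms=12/5b
2) 730.964ms=12/5b +243.655ms=4/5b
3) 974.619ms=16/5b +243.655ms=4/5b
4) 1218.274ms=4b +609.137ms=2b
5) 1827.411ms=6b +609.137ms=2b
Σ=8b of 8 (197bpm 4/4) — PASS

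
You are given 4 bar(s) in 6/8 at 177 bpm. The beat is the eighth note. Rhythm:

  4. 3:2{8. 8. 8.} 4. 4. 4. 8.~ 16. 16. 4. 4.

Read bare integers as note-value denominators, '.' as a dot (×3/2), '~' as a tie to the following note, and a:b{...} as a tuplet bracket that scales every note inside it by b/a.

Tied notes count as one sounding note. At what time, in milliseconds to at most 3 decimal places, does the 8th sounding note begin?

1. 0.0ms @ 0 + 1016.949ms (3)
2. 1016.949ms @ 3 + 338.983ms (1)
3. 1355.932ms @ 4 + 338.983ms (1)
4. 1694.915ms @ 5 + 338.983ms (1)
5. 2033.898ms @ 6 + 1016.949ms (3)
6. 3050.847ms @ 9 + 1016.949ms (3)
7. 4067.797ms @ 12 + 1016.949ms (3)
8. 5084.746ms @ 15 + 762.712ms (9/4)
9. 5847.458ms @ 69/4 + 254.237ms (3/4)
10. 6101.695ms @ 18 + 1016.949ms (3)
11. 7118.644ms @ 21 + 1016.949ms (3)

note 8 onset = 15b = 5084.746ms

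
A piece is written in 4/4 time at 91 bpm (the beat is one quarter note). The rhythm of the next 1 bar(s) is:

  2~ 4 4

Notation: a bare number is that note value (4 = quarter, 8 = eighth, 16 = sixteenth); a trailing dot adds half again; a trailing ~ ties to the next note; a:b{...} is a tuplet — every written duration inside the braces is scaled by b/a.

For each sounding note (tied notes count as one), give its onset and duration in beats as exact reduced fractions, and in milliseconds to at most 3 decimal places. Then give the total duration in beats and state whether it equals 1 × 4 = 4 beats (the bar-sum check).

1) 0.0ms=0b +1978.022ms=3b
2) 1978.022ms=3b +659.341ms=1b
Σ=4b of 4 (91bpm 4/4) — PASS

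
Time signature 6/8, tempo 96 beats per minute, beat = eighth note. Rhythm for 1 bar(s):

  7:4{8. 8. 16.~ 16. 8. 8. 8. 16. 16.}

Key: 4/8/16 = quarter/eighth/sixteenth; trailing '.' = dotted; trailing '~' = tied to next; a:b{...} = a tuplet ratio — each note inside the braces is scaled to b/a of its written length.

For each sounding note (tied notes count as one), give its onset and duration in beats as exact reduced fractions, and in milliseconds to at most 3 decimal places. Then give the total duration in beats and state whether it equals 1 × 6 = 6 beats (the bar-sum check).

1) 0.0ms=0b +535.714ms=6/7b
2) 535.714ms=6/7b +535.714ms=6/7b
3) 1071.429ms=12/7b +535.714ms=6/7b
4) 1607.143ms=18/7b +535.714ms=6/7b
5) 2142.857ms=24/7b +535.714ms=6/7b
6) 2678.571ms=30/7b +535.714ms=6/7b
7) 3214.286ms=36/7b +267.857ms=3/7b
8) 3482.143ms=39/7b +267.857ms=3/7b
Σ=6b of 6 (96bpm 6/8) — PASS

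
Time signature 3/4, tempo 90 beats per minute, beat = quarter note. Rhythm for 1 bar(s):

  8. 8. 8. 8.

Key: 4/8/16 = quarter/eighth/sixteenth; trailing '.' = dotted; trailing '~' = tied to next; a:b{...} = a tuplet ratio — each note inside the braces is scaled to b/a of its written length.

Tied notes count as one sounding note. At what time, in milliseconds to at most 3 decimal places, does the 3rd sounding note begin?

1. 0.0ms @ 0 + 500.0ms (3/4)
2. 500.0ms @ 3/4 + 500.0ms (3/4)
3. 1000.0ms @ 3/2 + 500.0ms (3/4)
4. 1500.0ms @ 9/4 + 500.0ms (3/4)

note 3 onset = 3/2b = 1000.0ms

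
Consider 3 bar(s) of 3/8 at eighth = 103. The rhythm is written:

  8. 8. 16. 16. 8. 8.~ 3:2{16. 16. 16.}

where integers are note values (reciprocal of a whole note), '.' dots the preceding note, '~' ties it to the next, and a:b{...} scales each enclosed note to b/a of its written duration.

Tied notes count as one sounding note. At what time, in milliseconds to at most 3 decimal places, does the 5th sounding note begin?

note 5 onset = 9/2b = 2621.359ms

1. 0.0ms @ 0 + 873.786ms (3/2)
2. 873.786ms @ 3/2 + 873.786ms (3/2)
3. 1747.573ms @ 3 + 436.893ms (3/4)
4. 2184.466ms @ 15/4 + 436.893ms (3/4)
5. 2621.359ms @ 9/2 + 873.786ms (3/2)
6. 3495.146ms @ 6 + 1165.049ms (2)
7. 4660.194ms @ 8 + 291.262ms (1/2)
8. 4951.456ms @ 17/2 + 291.262ms (1/2)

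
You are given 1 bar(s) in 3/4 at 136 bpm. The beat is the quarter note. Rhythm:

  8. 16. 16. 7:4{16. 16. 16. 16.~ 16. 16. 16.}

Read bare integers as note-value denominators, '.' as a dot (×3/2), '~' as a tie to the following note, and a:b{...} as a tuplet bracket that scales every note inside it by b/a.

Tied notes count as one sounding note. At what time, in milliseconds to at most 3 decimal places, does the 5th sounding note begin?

note 5 onset = 12/7b = 756.303ms

1. 0.0ms @ 0 + 330.882ms (3/4)
2. 330.882ms @ 3/4 + 165.441ms (3/8)
3. 496.324ms @ 9/8 + 165.441ms (3/8)
4. 661.765ms @ 3/2 + 94.538ms (3/14)
5. 756.303ms @ 12/7 + 94.538ms (3/14)
6. 850.84ms @ 27/14 + 94.538ms (3/14)
7. 945.378ms @ 15/7 + 189.076ms (3/7)
8. 1134.454ms @ 18/7 + 94.538ms (3/14)
9. 1228.992ms @ 39/14 + 94.538ms (3/14)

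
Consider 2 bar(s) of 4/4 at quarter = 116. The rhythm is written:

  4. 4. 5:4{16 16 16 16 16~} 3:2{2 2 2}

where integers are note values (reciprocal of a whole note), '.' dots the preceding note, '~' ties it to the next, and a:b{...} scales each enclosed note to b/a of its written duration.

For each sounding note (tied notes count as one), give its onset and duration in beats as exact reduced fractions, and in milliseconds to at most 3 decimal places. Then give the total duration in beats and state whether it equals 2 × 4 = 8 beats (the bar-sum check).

1) 0.0ms=0b +775.862ms=3/2b
2) 775.862ms=3/2b +775.862ms=3/2b
3) 1551.724ms=3b +103.448ms=1/5b
4) 1655.172ms=16/5b +103.448ms=1/5b
5) 1758.621ms=17/5b +103.448ms=1/5b
6) 1862.069ms=18/5b +103.448ms=1/5b
7) 1965.517ms=19/5b +793.103ms=23/15b
8) 2758.621ms=16/3b +689.655ms=4/3b
9) 3448.276ms=20/3b +689.655ms=4/3b
Σ=8b of 8 (116bpm 4/4) — PASS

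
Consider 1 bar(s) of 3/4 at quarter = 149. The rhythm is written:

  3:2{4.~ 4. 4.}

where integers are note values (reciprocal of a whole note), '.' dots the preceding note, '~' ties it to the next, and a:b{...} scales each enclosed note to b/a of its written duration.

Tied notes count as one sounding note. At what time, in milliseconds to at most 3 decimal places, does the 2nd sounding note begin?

note 2 onset = 2b = 805.369ms

1. 0.0ms @ 0 + 805.369ms (2)
2. 805.369ms @ 2 + 402.685ms (1)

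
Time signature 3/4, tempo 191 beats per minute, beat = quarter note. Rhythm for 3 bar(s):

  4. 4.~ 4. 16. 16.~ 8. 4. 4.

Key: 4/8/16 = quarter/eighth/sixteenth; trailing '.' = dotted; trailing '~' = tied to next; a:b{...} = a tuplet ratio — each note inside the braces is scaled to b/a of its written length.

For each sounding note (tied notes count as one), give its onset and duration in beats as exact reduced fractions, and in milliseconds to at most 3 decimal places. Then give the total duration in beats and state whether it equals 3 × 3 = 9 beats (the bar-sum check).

1) 0.0ms=0b +471.204ms=3/2b
2) 471.204ms=3/2b +942.408ms=3b
3) 1413.613ms=9/2b +117.801ms=3/8b
4) 1531.414ms=39/8b +353.403ms=9/8b
5) 1884.817ms=6b +471.204ms=3/2b
6) 2356.021ms=15/2b +471.204ms=3/2b
Σ=9b of 9 (191bpm 3/4) — PASS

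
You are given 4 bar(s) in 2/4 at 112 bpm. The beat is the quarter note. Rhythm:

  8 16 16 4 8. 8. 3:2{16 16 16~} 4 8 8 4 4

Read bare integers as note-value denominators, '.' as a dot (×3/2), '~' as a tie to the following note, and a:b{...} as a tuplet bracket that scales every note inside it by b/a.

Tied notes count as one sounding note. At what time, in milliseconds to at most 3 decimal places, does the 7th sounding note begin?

1. 0.0ms @ 0 + 267.857ms (1/2)
2. 267.857ms @ 1/2 + 133.929ms (1/4)
3. 401.786ms @ 3/4 + 133.929ms (1/4)
4. 535.714ms @ 1 + 535.714ms (1)
5. 1071.429ms @ 2 + 401.786ms (3/4)
6. 1473.214ms @ 11/4 + 401.786ms (3/4)
7. 1875.0ms @ 7/2 + 89.286ms (1/6)
8. 1964.286ms @ 11/3 + 89.286ms (1/6)
9. 2053.571ms @ 23/6 + 625.0ms (7/6)
10. 2678.571ms @ 5 + 267.857ms (1/2)
11. 2946.429ms @ 11/2 + 267.857ms (1/2)
12. 3214.286ms @ 6 + 535.714ms (1)
13. 3750.0ms @ 7 + 535.714ms (1)

note 7 onset = 7/2b = 1875.0ms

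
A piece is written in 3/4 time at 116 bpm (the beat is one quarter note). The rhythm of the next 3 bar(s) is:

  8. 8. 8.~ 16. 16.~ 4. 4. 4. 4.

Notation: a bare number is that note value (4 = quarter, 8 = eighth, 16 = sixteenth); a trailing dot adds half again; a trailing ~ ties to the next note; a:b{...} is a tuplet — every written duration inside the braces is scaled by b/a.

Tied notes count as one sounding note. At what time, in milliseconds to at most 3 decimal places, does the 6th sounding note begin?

note 6 onset = 6b = 3103.448ms

1. 0.0ms @ 0 + 387.931ms (3/4)
2. 387.931ms @ 3/4 + 387.931ms (3/4)
3. 775.862ms @ 3/2 + 581.897ms (9/8)
4. 1357.759ms @ 21/8 + 969.828ms (15/8)
5. 2327.586ms @ 9/2 + 775.862ms (3/2)
6. 3103.448ms @ 6 + 775.862ms (3/2)
7. 3879.31ms @ 15/2 + 775.862ms (3/2)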